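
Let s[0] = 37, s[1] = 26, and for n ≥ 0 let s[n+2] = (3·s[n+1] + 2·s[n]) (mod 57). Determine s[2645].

5

s[0] = 37; s[1] = 26; s[2] = 38; s[3] = 52; s[4] = 4; s[5] = 2; s[6] = 14; s[7] = 46; s[8] = 52; s[9] = 20; s[10] = 50; s[11] = 19; s[12] = 43; s[13] = 53; s[14] = 17; s[15] = 43; s[16] = 49; s[17] = 5; s[18] = 56; s[19] = 7; s[20] = 19; s[21] = 14; s[22] = 23; s[23] = 40; s[24] = 52; s[25] = 8; s[26] = 14; s[27] = 1; s[28] = 31; s[29] = 38; s[30] = 5; s[31] = 34; s[32] = 55; s[33] = 5; s[34] = 11; s[35] = 43; s[36] = 37; s[37] = 26.
The sequence repeats with period 36.
(2645 - 0) mod 36 = 17, so s[2645] = s[17] = 5.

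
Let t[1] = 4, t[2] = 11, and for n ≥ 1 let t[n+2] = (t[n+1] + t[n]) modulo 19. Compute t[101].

Listing terms: t[1] = 4; t[2] = 11; t[3] = 15; t[4] = 7; t[5] = 3; t[6] = 10; t[7] = 13; t[8] = 4; t[9] = 17; t[10] = 2; t[11] = 0; t[12] = 2; t[13] = 2; t[14] = 4; t[15] = 6; t[16] = 10; t[17] = 16; t[18] = 7; t[19] = 4; t[20] = 11.
Since (t[19], t[20]) = (t[1], t[2]) = (4, 11) (two consecutive terms determine the rest), the sequence is periodic with period 18.
(101 - 1) mod 18 = 10, so t[101] = t[11] = 0.

0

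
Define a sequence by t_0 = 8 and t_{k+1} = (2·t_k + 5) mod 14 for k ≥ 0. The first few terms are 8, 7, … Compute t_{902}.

5

Listing terms: t_0 = 8; t_1 = 7; t_2 = 5; t_3 = 1; t_4 = 7.
Since t_4 = t_1 = 7, the sequence is eventually periodic: after a pre-period of length 1 it cycles with period 3.
For k ≥ 1, t_k depends only on (k - 1) mod 3. (902 - 1) mod 3 = 1, so t_{902} = t_2 = 5.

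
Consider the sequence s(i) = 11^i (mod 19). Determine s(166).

Listing terms: s(0) = 1, s(1) = 11, s(2) = 7, s(3) = 1.
Since s(3) = s(0) = 1, the sequence is periodic with period 3.
So s(166) = s(0 + ((166-0) mod 3)) = s(1) = 11.

11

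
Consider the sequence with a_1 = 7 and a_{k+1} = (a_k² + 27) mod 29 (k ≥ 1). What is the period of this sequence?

3

Listing terms: a_1 = 7; a_2 = 18; a_3 = 3; a_4 = 7.
Since a_4 = a_1 = 7, the sequence is periodic with period 3.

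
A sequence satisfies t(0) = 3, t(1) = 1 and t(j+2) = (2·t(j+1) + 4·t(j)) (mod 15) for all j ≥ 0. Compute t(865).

13

Computing terms: t(0) = 3,  t(1) = 1,  t(2) = 14,  t(3) = 2,  t(4) = 0,  t(5) = 8,  t(6) = 1,  t(7) = 4,  t(8) = 12,  t(9) = 10,  t(10) = 8,  t(11) = 11,  t(12) = 9,  t(13) = 2,  t(14) = 10,  t(15) = 13,  t(16) = 6,  t(17) = 4,  t(18) = 2,  t(19) = 5,  t(20) = 3,  t(21) = 11,  t(22) = 4,  t(23) = 7,  t(24) = 0,  t(25) = 13,  t(26) = 11,  t(27) = 14,  t(28) = 12,  t(29) = 5,  t(30) = 13,  t(31) = 1,  t(32) = 9,  t(33) = 7,  t(34) = 5,  t(35) = 8,  t(36) = 6,  t(37) = 14,  t(38) = 7,  t(39) = 10,  t(40) = 3,  t(41) = 1.
Since (t(40), t(41)) = (t(0), t(1)) = (3, 1) (two consecutive terms determine the rest), the sequence is periodic with period 40.
So t(865) = t(0 + ((865-0) mod 40)) = t(25) = 13.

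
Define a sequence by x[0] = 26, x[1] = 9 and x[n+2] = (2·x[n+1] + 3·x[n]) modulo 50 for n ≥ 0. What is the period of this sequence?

4

We have x[0] = 26, x[1] = 9, x[2] = 46, x[3] = 19, x[4] = 26, x[5] = 9.
The sequence repeats with period 4.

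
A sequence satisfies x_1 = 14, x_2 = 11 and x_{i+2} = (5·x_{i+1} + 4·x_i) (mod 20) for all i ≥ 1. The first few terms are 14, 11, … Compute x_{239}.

11

Listing terms: x_1 = 14, x_2 = 11, x_3 = 11, x_4 = 19, x_5 = 19, x_6 = 11, x_7 = 11.
Since (x_6, x_7) = (x_2, x_3) = (11, 11) (two consecutive terms determine the rest), the sequence is eventually periodic: after a pre-period of length 1 it cycles with period 4.
For i ≥ 2, x_i depends only on (i - 2) mod 4. (239 - 2) mod 4 = 1, so x_{239} = x_3 = 11.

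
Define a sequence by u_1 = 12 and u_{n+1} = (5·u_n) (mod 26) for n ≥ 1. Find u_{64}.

Computing terms: u_1 = 12; u_2 = 8; u_3 = 14; u_4 = 18; u_5 = 12.
Since u_5 = u_1 = 12, the sequence is periodic with period 4.
So u_{64} = u_{1 + ((64-1) mod 4)} = u_4 = 18.

18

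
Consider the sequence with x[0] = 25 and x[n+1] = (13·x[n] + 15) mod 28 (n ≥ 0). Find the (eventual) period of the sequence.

We have x[0] = 25; x[1] = 4; x[2] = 11; x[3] = 18; x[4] = 25.
The sequence repeats with period 4.

4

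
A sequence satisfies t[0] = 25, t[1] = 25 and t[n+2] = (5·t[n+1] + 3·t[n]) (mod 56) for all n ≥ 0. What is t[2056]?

39

We have t[0] = 25,  t[1] = 25,  t[2] = 32,  t[3] = 11,  t[4] = 39,  t[5] = 4,  t[6] = 25,  t[7] = 25.
The sequence repeats with period 6.
So t[2056] = t[0 + ((2056-0) mod 6)] = t[4] = 39.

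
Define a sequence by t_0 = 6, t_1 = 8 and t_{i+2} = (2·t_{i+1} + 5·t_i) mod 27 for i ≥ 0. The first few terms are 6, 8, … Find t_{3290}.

We have t_0 = 6, t_1 = 8, t_2 = 19, t_3 = 24, t_4 = 8, t_5 = 1, t_6 = 15, t_7 = 8, t_8 = 10, t_9 = 6, t_{10} = 8.
Since (t_9, t_{10}) = (t_0, t_1) = (6, 8) (two consecutive terms determine the rest), the sequence is periodic with period 9.
So t_{3290} = t_{0 + ((3290-0) mod 9)} = t_5 = 1.

1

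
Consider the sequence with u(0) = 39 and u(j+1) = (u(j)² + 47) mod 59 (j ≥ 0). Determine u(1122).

Computing terms: u(0) = 39, u(1) = 34, u(2) = 23, u(3) = 45, u(4) = 7, u(5) = 37, u(6) = 0, u(7) = 47, u(8) = 14, u(9) = 7.
Since u(9) = u(4) = 7, the sequence is eventually periodic: after a pre-period of length 4 it cycles with period 5.
For j ≥ 4, u(j) depends only on (j - 4) mod 5. (1122 - 4) mod 5 = 3, so u(1122) = u(7) = 47.

47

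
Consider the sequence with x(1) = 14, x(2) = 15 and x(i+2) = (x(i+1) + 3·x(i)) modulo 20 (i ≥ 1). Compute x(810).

x(1) = 14; x(2) = 15; x(3) = 17; x(4) = 2; x(5) = 13; x(6) = 19; x(7) = 18; x(8) = 15; x(9) = 9; x(10) = 14; x(11) = 1; x(12) = 3; x(13) = 6; x(14) = 15; x(15) = 13; x(16) = 18; x(17) = 17; x(18) = 11; x(19) = 2; x(20) = 15; x(21) = 1; x(22) = 6; x(23) = 9; x(24) = 7; x(25) = 14; x(26) = 15.
The sequence repeats with period 24.
(810 - 1) mod 24 = 17, so x(810) = x(18) = 11.

11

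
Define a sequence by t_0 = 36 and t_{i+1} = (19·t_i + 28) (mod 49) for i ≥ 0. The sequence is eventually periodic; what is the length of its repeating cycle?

6

We have t_0 = 36,  t_1 = 26,  t_2 = 32,  t_3 = 48,  t_4 = 9,  t_5 = 3,  t_6 = 36.
Since t_6 = t_0 = 36, the sequence is periodic with period 6.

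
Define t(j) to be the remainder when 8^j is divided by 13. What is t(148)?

1

Listing terms: t(0) = 1; t(1) = 8; t(2) = 12; t(3) = 5; t(4) = 1.
The sequence repeats with period 4.
(148 - 0) mod 4 = 0, so t(148) = t(0) = 1.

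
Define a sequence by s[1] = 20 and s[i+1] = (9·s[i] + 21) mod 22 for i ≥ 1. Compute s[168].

15

Listing terms: s[1] = 20,  s[2] = 3,  s[3] = 4,  s[4] = 13,  s[5] = 6,  s[6] = 9,  s[7] = 14,  s[8] = 15,  s[9] = 2,  s[10] = 17,  s[11] = 20.
Since s[11] = s[1] = 20, the sequence is periodic with period 10.
(168 - 1) mod 10 = 7, so s[168] = s[8] = 15.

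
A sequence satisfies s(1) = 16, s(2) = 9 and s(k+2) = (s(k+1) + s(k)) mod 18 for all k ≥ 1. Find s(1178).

9

s(1) = 16,  s(2) = 9,  s(3) = 7,  s(4) = 16,  s(5) = 5,  s(6) = 3,  s(7) = 8,  s(8) = 11,  s(9) = 1,  s(10) = 12,  s(11) = 13,  s(12) = 7,  s(13) = 2,  s(14) = 9,  s(15) = 11,  s(16) = 2,  s(17) = 13,  s(18) = 15,  s(19) = 10,  s(20) = 7,  s(21) = 17,  s(22) = 6,  s(23) = 5,  s(24) = 11,  s(25) = 16,  s(26) = 9.
Since (s(25), s(26)) = (s(1), s(2)) = (16, 9) (two consecutive terms determine the rest), the sequence is periodic with period 24.
So s(1178) = s(1 + ((1178-1) mod 24)) = s(2) = 9.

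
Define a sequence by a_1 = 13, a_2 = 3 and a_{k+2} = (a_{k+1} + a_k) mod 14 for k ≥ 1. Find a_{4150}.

Computing terms: a_1 = 13,  a_2 = 3,  a_3 = 2,  a_4 = 5,  a_5 = 7,  a_6 = 12,  a_7 = 5,  a_8 = 3,  a_9 = 8,  a_{10} = 11,  a_{11} = 5,  a_{12} = 2,  a_{13} = 7,  a_{14} = 9,  a_{15} = 2,  a_{16} = 11,  a_{17} = 13,  a_{18} = 10,  a_{19} = 9,  a_{20} = 5,  a_{21} = 0,  a_{22} = 5,  a_{23} = 5,  a_{24} = 10,  a_{25} = 1,  a_{26} = 11,  a_{27} = 12,  a_{28} = 9,  a_{29} = 7,  a_{30} = 2,  a_{31} = 9,  a_{32} = 11,  a_{33} = 6,  a_{34} = 3,  a_{35} = 9,  a_{36} = 12,  a_{37} = 7,  a_{38} = 5,  a_{39} = 12,  a_{40} = 3,  a_{41} = 1,  a_{42} = 4,  a_{43} = 5,  a_{44} = 9,  a_{45} = 0,  a_{46} = 9,  a_{47} = 9,  a_{48} = 4,  a_{49} = 13,  a_{50} = 3.
Since (a_{49}, a_{50}) = (a_1, a_2) = (13, 3) (two consecutive terms determine the rest), the sequence is periodic with period 48.
So a_{4150} = a_{1 + ((4150-1) mod 48)} = a_{22} = 5.

5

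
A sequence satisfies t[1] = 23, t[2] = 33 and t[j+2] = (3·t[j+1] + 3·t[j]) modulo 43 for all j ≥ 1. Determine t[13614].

Computing terms: t[1] = 23; t[2] = 33; t[3] = 39; t[4] = 1; t[5] = 34; t[6] = 19; t[7] = 30; t[8] = 18; t[9] = 15; t[10] = 13; t[11] = 41; t[12] = 33; t[13] = 7; t[14] = 34; t[15] = 37; t[16] = 41; t[17] = 19; t[18] = 8; t[19] = 38; t[20] = 9; t[21] = 12; t[22] = 20; t[23] = 10; t[24] = 4; t[25] = 42; t[26] = 9; t[27] = 24; t[28] = 13; t[29] = 25; t[30] = 28; t[31] = 30; t[32] = 2; t[33] = 10; t[34] = 36; t[35] = 9; t[36] = 6; t[37] = 2; t[38] = 24; t[39] = 35; t[40] = 5; t[41] = 34; t[42] = 31; t[43] = 23; t[44] = 33.
Since (t[43], t[44]) = (t[1], t[2]) = (23, 33) (two consecutive terms determine the rest), the sequence is periodic with period 42.
So t[13614] = t[1 + ((13614-1) mod 42)] = t[6] = 19.

19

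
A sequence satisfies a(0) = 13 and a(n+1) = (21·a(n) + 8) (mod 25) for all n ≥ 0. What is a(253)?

Computing terms: a(0) = 13, a(1) = 6, a(2) = 9, a(3) = 22, a(4) = 20, a(5) = 3, a(6) = 21, a(7) = 24, a(8) = 12, a(9) = 10, a(10) = 18, a(11) = 11, a(12) = 14, a(13) = 2, a(14) = 0, a(15) = 8, a(16) = 1, a(17) = 4, a(18) = 17, a(19) = 15, a(20) = 23, a(21) = 16, a(22) = 19, a(23) = 7, a(24) = 5, a(25) = 13.
Since a(25) = a(0) = 13, the sequence is periodic with period 25.
So a(253) = a(0 + ((253-0) mod 25)) = a(3) = 22.

22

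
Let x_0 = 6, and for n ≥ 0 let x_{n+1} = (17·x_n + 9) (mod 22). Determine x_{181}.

1

We have x_0 = 6; x_1 = 1; x_2 = 4; x_3 = 11; x_4 = 20; x_5 = 19; x_6 = 2; x_7 = 21; x_8 = 14; x_9 = 5; x_{10} = 6.
The sequence repeats with period 10.
(181 - 0) mod 10 = 1, so x_{181} = x_1 = 1.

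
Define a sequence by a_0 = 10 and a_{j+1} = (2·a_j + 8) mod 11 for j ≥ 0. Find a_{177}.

8

a_0 = 10, a_1 = 6, a_2 = 9, a_3 = 4, a_4 = 5, a_5 = 7, a_6 = 0, a_7 = 8, a_8 = 2, a_9 = 1, a_{10} = 10.
Since a_{10} = a_0 = 10, the sequence is periodic with period 10.
(177 - 0) mod 10 = 7, so a_{177} = a_7 = 8.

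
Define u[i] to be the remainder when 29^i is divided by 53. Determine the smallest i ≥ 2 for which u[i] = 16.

8

We have u[1] = 29, u[2] = 46, u[3] = 9, u[4] = 49, u[5] = 43, u[6] = 28, u[7] = 17, u[8] = 16, u[9] = 40, u[10] = 47, u[11] = 38, u[12] = 42, u[13] = 52, u[14] = 24, u[15] = 7, u[16] = 44, u[17] = 4, u[18] = 10, u[19] = 25, u[20] = 36, u[21] = 37, u[22] = 13, u[23] = 6, u[24] = 15, u[25] = 11, u[26] = 1, u[27] = 29.
Since u[27] = u[1] = 29, the sequence is periodic with period 26.
The value 16 first appears (with i ≥ 2) at u[8].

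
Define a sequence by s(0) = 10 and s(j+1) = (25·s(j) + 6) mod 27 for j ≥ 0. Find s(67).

We have s(0) = 10; s(1) = 13; s(2) = 7; s(3) = 19; s(4) = 22; s(5) = 16; s(6) = 1; s(7) = 4; s(8) = 25; s(9) = 10.
Since s(9) = s(0) = 10, the sequence is periodic with period 9.
(67 - 0) mod 9 = 4, so s(67) = s(4) = 22.

22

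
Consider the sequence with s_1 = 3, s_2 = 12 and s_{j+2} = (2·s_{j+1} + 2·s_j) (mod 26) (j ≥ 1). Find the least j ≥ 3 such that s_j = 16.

s_1 = 3; s_2 = 12; s_3 = 4; s_4 = 6; s_5 = 20; s_6 = 0; s_7 = 14; s_8 = 2; s_9 = 6; s_{10} = 16; s_{11} = 18; s_{12} = 16; s_{13} = 16; s_{14} = 12; s_{15} = 4.
Since (s_{14}, s_{15}) = (s_2, s_3) = (12, 4) (two consecutive terms determine the rest), the sequence is eventually periodic: after a pre-period of length 1 it cycles with period 12.
The value 16 first appears (with j ≥ 3) at s_{10}.

10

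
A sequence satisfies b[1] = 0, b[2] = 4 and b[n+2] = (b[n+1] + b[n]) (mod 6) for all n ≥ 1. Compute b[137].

Computing terms: b[1] = 0,  b[2] = 4,  b[3] = 4,  b[4] = 2,  b[5] = 0,  b[6] = 2,  b[7] = 2,  b[8] = 4,  b[9] = 0,  b[10] = 4.
Since (b[9], b[10]) = (b[1], b[2]) = (0, 4) (two consecutive terms determine the rest), the sequence is periodic with period 8.
So b[137] = b[1 + ((137-1) mod 8)] = b[1] = 0.

0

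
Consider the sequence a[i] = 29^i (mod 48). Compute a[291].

5

a[1] = 29,  a[2] = 25,  a[3] = 5,  a[4] = 1,  a[5] = 29.
Since a[5] = a[1] = 29, the sequence is periodic with period 4.
So a[291] = a[1 + ((291-1) mod 4)] = a[3] = 5.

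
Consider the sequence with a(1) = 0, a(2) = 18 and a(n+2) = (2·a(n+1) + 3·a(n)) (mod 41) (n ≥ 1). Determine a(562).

18

We have a(1) = 0,  a(2) = 18,  a(3) = 36,  a(4) = 3,  a(5) = 32,  a(6) = 32,  a(7) = 37,  a(8) = 6,  a(9) = 0,  a(10) = 18.
Since (a(9), a(10)) = (a(1), a(2)) = (0, 18) (two consecutive terms determine the rest), the sequence is periodic with period 8.
(562 - 1) mod 8 = 1, so a(562) = a(2) = 18.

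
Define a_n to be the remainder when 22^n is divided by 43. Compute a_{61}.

39

We have a_0 = 1; a_1 = 22; a_2 = 11; a_3 = 27; a_4 = 35; a_5 = 39; a_6 = 41; a_7 = 42; a_8 = 21; a_9 = 32; a_{10} = 16; a_{11} = 8; a_{12} = 4; a_{13} = 2; a_{14} = 1.
The sequence repeats with period 14.
(61 - 0) mod 14 = 5, so a_{61} = a_5 = 39.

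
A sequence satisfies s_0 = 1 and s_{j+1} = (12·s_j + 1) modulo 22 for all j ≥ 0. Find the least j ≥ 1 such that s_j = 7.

6

Computing terms: s_0 = 1, s_1 = 13, s_2 = 3, s_3 = 15, s_4 = 5, s_5 = 17, s_6 = 7, s_7 = 19, s_8 = 9, s_9 = 21, s_{10} = 11, s_{11} = 1.
The sequence repeats with period 11.
The value 7 first appears (with j ≥ 1) at s_6.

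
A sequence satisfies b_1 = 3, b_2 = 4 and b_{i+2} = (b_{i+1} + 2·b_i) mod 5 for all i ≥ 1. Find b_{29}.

3

Computing terms: b_1 = 3,  b_2 = 4,  b_3 = 0,  b_4 = 3,  b_5 = 3,  b_6 = 4.
Since (b_5, b_6) = (b_1, b_2) = (3, 4) (two consecutive terms determine the rest), the sequence is periodic with period 4.
So b_{29} = b_{1 + ((29-1) mod 4)} = b_1 = 3.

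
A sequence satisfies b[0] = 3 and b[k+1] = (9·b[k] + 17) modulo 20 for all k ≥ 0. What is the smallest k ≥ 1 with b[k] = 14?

Computing terms: b[0] = 3,  b[1] = 4,  b[2] = 13,  b[3] = 14,  b[4] = 3.
Since b[4] = b[0] = 3, the sequence is periodic with period 4.
The value 14 first appears (with k ≥ 1) at b[3].

3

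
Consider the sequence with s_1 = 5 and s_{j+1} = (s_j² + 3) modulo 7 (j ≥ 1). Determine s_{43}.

We have s_1 = 5, s_2 = 0, s_3 = 3, s_4 = 5.
The sequence repeats with period 3.
(43 - 1) mod 3 = 0, so s_{43} = s_1 = 5.

5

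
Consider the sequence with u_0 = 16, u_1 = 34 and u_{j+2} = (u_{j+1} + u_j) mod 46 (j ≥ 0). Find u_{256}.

32

We have u_0 = 16; u_1 = 34; u_2 = 4; u_3 = 38; u_4 = 42; u_5 = 34; u_6 = 30; u_7 = 18; u_8 = 2; u_9 = 20; u_{10} = 22; u_{11} = 42; u_{12} = 18; u_{13} = 14; u_{14} = 32; u_{15} = 0; u_{16} = 32; u_{17} = 32; u_{18} = 18; u_{19} = 4; u_{20} = 22; u_{21} = 26; u_{22} = 2; u_{23} = 28; u_{24} = 30; u_{25} = 12; u_{26} = 42; u_{27} = 8; u_{28} = 4; u_{29} = 12; u_{30} = 16; u_{31} = 28; u_{32} = 44; u_{33} = 26; u_{34} = 24; u_{35} = 4; u_{36} = 28; u_{37} = 32; u_{38} = 14; u_{39} = 0; u_{40} = 14; u_{41} = 14; u_{42} = 28; u_{43} = 42; u_{44} = 24; u_{45} = 20; u_{46} = 44; u_{47} = 18; u_{48} = 16; u_{49} = 34.
Since (u_{48}, u_{49}) = (u_0, u_1) = (16, 34) (two consecutive terms determine the rest), the sequence is periodic with period 48.
So u_{256} = u_{0 + ((256-0) mod 48)} = u_{16} = 32.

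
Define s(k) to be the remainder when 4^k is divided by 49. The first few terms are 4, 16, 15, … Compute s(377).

37

We have s(1) = 4; s(2) = 16; s(3) = 15; s(4) = 11; s(5) = 44; s(6) = 29; s(7) = 18; s(8) = 23; s(9) = 43; s(10) = 25; s(11) = 2; s(12) = 8; s(13) = 32; s(14) = 30; s(15) = 22; s(16) = 39; s(17) = 9; s(18) = 36; s(19) = 46; s(20) = 37; s(21) = 1; s(22) = 4.
The sequence repeats with period 21.
So s(377) = s(1 + ((377-1) mod 21)) = s(20) = 37.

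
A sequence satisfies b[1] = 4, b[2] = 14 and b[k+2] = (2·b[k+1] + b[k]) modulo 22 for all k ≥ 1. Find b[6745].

Computing terms: b[1] = 4,  b[2] = 14,  b[3] = 10,  b[4] = 12,  b[5] = 12,  b[6] = 14,  b[7] = 18,  b[8] = 6,  b[9] = 8,  b[10] = 0,  b[11] = 8,  b[12] = 16,  b[13] = 18,  b[14] = 8,  b[15] = 12,  b[16] = 10,  b[17] = 10,  b[18] = 8,  b[19] = 4,  b[20] = 16,  b[21] = 14,  b[22] = 0,  b[23] = 14,  b[24] = 6,  b[25] = 4,  b[26] = 14.
The sequence repeats with period 24.
(6745 - 1) mod 24 = 0, so b[6745] = b[1] = 4.

4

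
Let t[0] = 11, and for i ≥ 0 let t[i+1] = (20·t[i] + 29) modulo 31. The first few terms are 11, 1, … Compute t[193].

We have t[0] = 11; t[1] = 1; t[2] = 18; t[3] = 17; t[4] = 28; t[5] = 0; t[6] = 29; t[7] = 20; t[8] = 26; t[9] = 22; t[10] = 4; t[11] = 16; t[12] = 8; t[13] = 3; t[14] = 27; t[15] = 11.
Since t[15] = t[0] = 11, the sequence is periodic with period 15.
So t[193] = t[0 + ((193-0) mod 15)] = t[13] = 3.

3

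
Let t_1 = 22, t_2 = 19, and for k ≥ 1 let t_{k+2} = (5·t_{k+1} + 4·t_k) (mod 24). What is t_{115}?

We have t_1 = 22, t_2 = 19, t_3 = 15, t_4 = 7, t_5 = 23, t_6 = 23, t_7 = 15, t_8 = 23, t_9 = 7, t_{10} = 7, t_{11} = 15, t_{12} = 7.
Since (t_{11}, t_{12}) = (t_3, t_4) = (15, 7) (two consecutive terms determine the rest), the sequence is eventually periodic: after a pre-period of length 2 it cycles with period 8.
For k ≥ 3, t_k depends only on (k - 3) mod 8. (115 - 3) mod 8 = 0, so t_{115} = t_3 = 15.

15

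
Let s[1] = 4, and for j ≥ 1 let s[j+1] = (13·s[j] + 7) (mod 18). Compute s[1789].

s[1] = 4; s[2] = 5; s[3] = 0; s[4] = 7; s[5] = 8; s[6] = 3; s[7] = 10; s[8] = 11; s[9] = 6; s[10] = 13; s[11] = 14; s[12] = 9; s[13] = 16; s[14] = 17; s[15] = 12; s[16] = 1; s[17] = 2; s[18] = 15; s[19] = 4.
The sequence repeats with period 18.
So s[1789] = s[1 + ((1789-1) mod 18)] = s[7] = 10.

10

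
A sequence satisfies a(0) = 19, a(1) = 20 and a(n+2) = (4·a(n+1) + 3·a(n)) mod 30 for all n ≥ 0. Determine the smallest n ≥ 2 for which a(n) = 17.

a(0) = 19, a(1) = 20, a(2) = 17, a(3) = 8, a(4) = 23, a(5) = 26, a(6) = 23, a(7) = 20, a(8) = 29, a(9) = 26, a(10) = 11, a(11) = 2, a(12) = 11, a(13) = 20, a(14) = 23, a(15) = 2, a(16) = 17, a(17) = 14, a(18) = 17, a(19) = 20, a(20) = 11, a(21) = 14, a(22) = 29, a(23) = 8, a(24) = 29, a(25) = 20, a(26) = 17.
Since (a(25), a(26)) = (a(1), a(2)) = (20, 17) (two consecutive terms determine the rest), the sequence is eventually periodic: after a pre-period of length 1 it cycles with period 24.
The value 17 first appears (with n ≥ 2) at a(2).

2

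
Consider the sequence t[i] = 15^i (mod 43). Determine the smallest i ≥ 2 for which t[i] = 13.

We have t[1] = 15,  t[2] = 10,  t[3] = 21,  t[4] = 14,  t[5] = 38,  t[6] = 11,  t[7] = 36,  t[8] = 24,  t[9] = 16,  t[10] = 25,  t[11] = 31,  t[12] = 35,  t[13] = 9,  t[14] = 6,  t[15] = 4,  t[16] = 17,  t[17] = 40,  t[18] = 41,  t[19] = 13,  t[20] = 23,  t[21] = 1,  t[22] = 15.
Since t[22] = t[1] = 15, the sequence is periodic with period 21.
The value 13 first appears (with i ≥ 2) at t[19].

19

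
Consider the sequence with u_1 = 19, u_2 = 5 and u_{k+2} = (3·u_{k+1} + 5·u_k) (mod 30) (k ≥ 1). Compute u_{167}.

Computing terms: u_1 = 19; u_2 = 5; u_3 = 20; u_4 = 25; u_5 = 25; u_6 = 20; u_7 = 5; u_8 = 25; u_9 = 10; u_{10} = 5; u_{11} = 5; u_{12} = 10; u_{13} = 25; u_{14} = 5; u_{15} = 20.
Since (u_{14}, u_{15}) = (u_2, u_3) = (5, 20) (two consecutive terms determine the rest), the sequence is eventually periodic: after a pre-period of length 1 it cycles with period 12.
For k ≥ 2, u_k depends only on (k - 2) mod 12. (167 - 2) mod 12 = 9, so u_{167} = u_{11} = 5.

5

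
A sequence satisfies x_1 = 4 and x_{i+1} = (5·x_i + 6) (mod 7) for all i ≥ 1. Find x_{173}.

6

x_1 = 4; x_2 = 5; x_3 = 3; x_4 = 0; x_5 = 6; x_6 = 1; x_7 = 4.
Since x_7 = x_1 = 4, the sequence is periodic with period 6.
(173 - 1) mod 6 = 4, so x_{173} = x_5 = 6.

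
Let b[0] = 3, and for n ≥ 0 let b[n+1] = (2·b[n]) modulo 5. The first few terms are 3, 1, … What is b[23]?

b[0] = 3,  b[1] = 1,  b[2] = 2,  b[3] = 4,  b[4] = 3.
The sequence repeats with period 4.
(23 - 0) mod 4 = 3, so b[23] = b[3] = 4.

4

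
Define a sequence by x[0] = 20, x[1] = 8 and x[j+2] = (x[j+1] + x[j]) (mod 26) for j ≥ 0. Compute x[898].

2

Computing terms: x[0] = 20; x[1] = 8; x[2] = 2; x[3] = 10; x[4] = 12; x[5] = 22; x[6] = 8; x[7] = 4; x[8] = 12; x[9] = 16; x[10] = 2; x[11] = 18; x[12] = 20; x[13] = 12; x[14] = 6; x[15] = 18; x[16] = 24; x[17] = 16; x[18] = 14; x[19] = 4; x[20] = 18; x[21] = 22; x[22] = 14; x[23] = 10; x[24] = 24; x[25] = 8; x[26] = 6; x[27] = 14; x[28] = 20; x[29] = 8.
Since (x[28], x[29]) = (x[0], x[1]) = (20, 8) (two consecutive terms determine the rest), the sequence is periodic with period 28.
So x[898] = x[0 + ((898-0) mod 28)] = x[2] = 2.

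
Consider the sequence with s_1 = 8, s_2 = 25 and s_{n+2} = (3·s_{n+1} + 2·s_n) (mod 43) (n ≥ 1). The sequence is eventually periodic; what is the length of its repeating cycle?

s_1 = 8,  s_2 = 25,  s_3 = 5,  s_4 = 22,  s_5 = 33,  s_6 = 14,  s_7 = 22,  s_8 = 8,  s_9 = 25.
The sequence repeats with period 7.

7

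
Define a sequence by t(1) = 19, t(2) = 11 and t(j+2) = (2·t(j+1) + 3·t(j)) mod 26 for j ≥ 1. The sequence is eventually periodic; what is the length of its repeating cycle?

6

Computing terms: t(1) = 19,  t(2) = 11,  t(3) = 1,  t(4) = 9,  t(5) = 21,  t(6) = 17,  t(7) = 19,  t(8) = 11.
The sequence repeats with period 6.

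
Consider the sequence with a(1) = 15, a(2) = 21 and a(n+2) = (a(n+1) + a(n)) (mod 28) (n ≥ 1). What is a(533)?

Listing terms: a(1) = 15, a(2) = 21, a(3) = 8, a(4) = 1, a(5) = 9, a(6) = 10, a(7) = 19, a(8) = 1, a(9) = 20, a(10) = 21, a(11) = 13, a(12) = 6, a(13) = 19, a(14) = 25, a(15) = 16, a(16) = 13, a(17) = 1, a(18) = 14, a(19) = 15, a(20) = 1, a(21) = 16, a(22) = 17, a(23) = 5, a(24) = 22, a(25) = 27, a(26) = 21, a(27) = 20, a(28) = 13, a(29) = 5, a(30) = 18, a(31) = 23, a(32) = 13, a(33) = 8, a(34) = 21, a(35) = 1, a(36) = 22, a(37) = 23, a(38) = 17, a(39) = 12, a(40) = 1, a(41) = 13, a(42) = 14, a(43) = 27, a(44) = 13, a(45) = 12, a(46) = 25, a(47) = 9, a(48) = 6, a(49) = 15, a(50) = 21.
The sequence repeats with period 48.
(533 - 1) mod 48 = 4, so a(533) = a(5) = 9.

9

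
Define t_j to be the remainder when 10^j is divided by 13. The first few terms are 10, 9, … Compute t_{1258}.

3

Computing terms: t_1 = 10; t_2 = 9; t_3 = 12; t_4 = 3; t_5 = 4; t_6 = 1; t_7 = 10.
Since t_7 = t_1 = 10, the sequence is periodic with period 6.
(1258 - 1) mod 6 = 3, so t_{1258} = t_4 = 3.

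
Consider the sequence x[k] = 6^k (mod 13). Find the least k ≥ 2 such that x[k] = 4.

10

We have x[1] = 6; x[2] = 10; x[3] = 8; x[4] = 9; x[5] = 2; x[6] = 12; x[7] = 7; x[8] = 3; x[9] = 5; x[10] = 4; x[11] = 11; x[12] = 1; x[13] = 6.
The sequence repeats with period 12.
The value 4 first appears (with k ≥ 2) at x[10].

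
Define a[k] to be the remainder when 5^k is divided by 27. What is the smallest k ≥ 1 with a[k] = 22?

10

We have a[0] = 1,  a[1] = 5,  a[2] = 25,  a[3] = 17,  a[4] = 4,  a[5] = 20,  a[6] = 19,  a[7] = 14,  a[8] = 16,  a[9] = 26,  a[10] = 22,  a[11] = 2,  a[12] = 10,  a[13] = 23,  a[14] = 7,  a[15] = 8,  a[16] = 13,  a[17] = 11,  a[18] = 1.
The sequence repeats with period 18.
The value 22 first appears (with k ≥ 1) at a[10].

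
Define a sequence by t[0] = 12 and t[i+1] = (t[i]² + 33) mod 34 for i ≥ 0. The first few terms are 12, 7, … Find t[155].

We have t[0] = 12,  t[1] = 7,  t[2] = 14,  t[3] = 25,  t[4] = 12.
Since t[4] = t[0] = 12, the sequence is periodic with period 4.
(155 - 0) mod 4 = 3, so t[155] = t[3] = 25.

25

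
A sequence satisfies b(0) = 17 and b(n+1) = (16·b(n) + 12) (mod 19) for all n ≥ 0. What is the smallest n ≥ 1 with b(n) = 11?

b(0) = 17; b(1) = 18; b(2) = 15; b(3) = 5; b(4) = 16; b(5) = 2; b(6) = 6; b(7) = 13; b(8) = 11; b(9) = 17.
The sequence repeats with period 9.
The value 11 first appears (with n ≥ 1) at b(8).

8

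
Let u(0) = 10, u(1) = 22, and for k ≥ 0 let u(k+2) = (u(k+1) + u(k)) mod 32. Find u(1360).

6

Computing terms: u(0) = 10, u(1) = 22, u(2) = 0, u(3) = 22, u(4) = 22, u(5) = 12, u(6) = 2, u(7) = 14, u(8) = 16, u(9) = 30, u(10) = 14, u(11) = 12, u(12) = 26, u(13) = 6, u(14) = 0, u(15) = 6, u(16) = 6, u(17) = 12, u(18) = 18, u(19) = 30, u(20) = 16, u(21) = 14, u(22) = 30, u(23) = 12, u(24) = 10, u(25) = 22.
The sequence repeats with period 24.
So u(1360) = u(0 + ((1360-0) mod 24)) = u(16) = 6.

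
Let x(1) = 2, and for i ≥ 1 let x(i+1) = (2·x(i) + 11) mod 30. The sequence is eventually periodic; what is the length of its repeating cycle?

We have x(1) = 2; x(2) = 15; x(3) = 11; x(4) = 3; x(5) = 17; x(6) = 15.
Since x(6) = x(2) = 15, the sequence is eventually periodic: after a pre-period of length 1 it cycles with period 4.

4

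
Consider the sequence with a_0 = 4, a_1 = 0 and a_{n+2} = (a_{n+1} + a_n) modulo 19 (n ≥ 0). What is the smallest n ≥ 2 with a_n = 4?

2

Listing terms: a_0 = 4; a_1 = 0; a_2 = 4; a_3 = 4; a_4 = 8; a_5 = 12; a_6 = 1; a_7 = 13; a_8 = 14; a_9 = 8; a_{10} = 3; a_{11} = 11; a_{12} = 14; a_{13} = 6; a_{14} = 1; a_{15} = 7; a_{16} = 8; a_{17} = 15; a_{18} = 4; a_{19} = 0.
Since (a_{18}, a_{19}) = (a_0, a_1) = (4, 0) (two consecutive terms determine the rest), the sequence is periodic with period 18.
The value 4 first appears (with n ≥ 2) at a_2.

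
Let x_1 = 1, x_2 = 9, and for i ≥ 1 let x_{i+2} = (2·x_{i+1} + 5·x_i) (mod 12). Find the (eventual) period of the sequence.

12

Computing terms: x_1 = 1, x_2 = 9, x_3 = 11, x_4 = 7, x_5 = 9, x_6 = 5, x_7 = 7, x_8 = 3, x_9 = 5, x_{10} = 1, x_{11} = 3, x_{12} = 11, x_{13} = 1, x_{14} = 9.
Since (x_{13}, x_{14}) = (x_1, x_2) = (1, 9) (two consecutive terms determine the rest), the sequence is periodic with period 12.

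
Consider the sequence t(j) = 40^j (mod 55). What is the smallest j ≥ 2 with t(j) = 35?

Computing terms: t(1) = 40; t(2) = 5; t(3) = 35; t(4) = 25; t(5) = 10; t(6) = 15; t(7) = 50; t(8) = 20; t(9) = 30; t(10) = 45; t(11) = 40.
Since t(11) = t(1) = 40, the sequence is periodic with period 10.
The value 35 first appears (with j ≥ 2) at t(3).

3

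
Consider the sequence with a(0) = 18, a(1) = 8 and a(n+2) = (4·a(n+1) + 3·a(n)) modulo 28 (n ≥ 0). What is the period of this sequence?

a(0) = 18; a(1) = 8; a(2) = 2; a(3) = 4; a(4) = 22; a(5) = 16; a(6) = 18; a(7) = 8.
The sequence repeats with period 6.

6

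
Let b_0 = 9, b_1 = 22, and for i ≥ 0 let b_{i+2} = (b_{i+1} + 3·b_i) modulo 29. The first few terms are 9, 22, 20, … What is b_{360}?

2

Listing terms: b_0 = 9, b_1 = 22, b_2 = 20, b_3 = 28, b_4 = 1, b_5 = 27, b_6 = 1, b_7 = 24, b_8 = 27, b_9 = 12, b_{10} = 6, b_{11} = 13, b_{12} = 2, b_{13} = 12, b_{14} = 18, b_{15} = 25, b_{16} = 21, b_{17} = 9, b_{18} = 14, b_{19} = 12, b_{20} = 25, b_{21} = 3, b_{22} = 20, b_{23} = 0, b_{24} = 2, b_{25} = 2, b_{26} = 8, b_{27} = 14, b_{28} = 9, b_{29} = 22.
Since (b_{28}, b_{29}) = (b_0, b_1) = (9, 22) (two consecutive terms determine the rest), the sequence is periodic with period 28.
So b_{360} = b_{0 + ((360-0) mod 28)} = b_{24} = 2.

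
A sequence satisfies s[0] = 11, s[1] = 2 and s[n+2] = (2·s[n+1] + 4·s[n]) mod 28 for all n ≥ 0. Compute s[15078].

0

We have s[0] = 11; s[1] = 2; s[2] = 20; s[3] = 20; s[4] = 8; s[5] = 12; s[6] = 0; s[7] = 20; s[8] = 12; s[9] = 20; s[10] = 4; s[11] = 4; s[12] = 24; s[13] = 8; s[14] = 0; s[15] = 4; s[16] = 8; s[17] = 4; s[18] = 12; s[19] = 12; s[20] = 16; s[21] = 24; s[22] = 0; s[23] = 12; s[24] = 24; s[25] = 12; s[26] = 8; s[27] = 8; s[28] = 20; s[29] = 16; s[30] = 0; s[31] = 8; s[32] = 16; s[33] = 8; s[34] = 24; s[35] = 24; s[36] = 4; s[37] = 20; s[38] = 0; s[39] = 24; s[40] = 20; s[41] = 24; s[42] = 16; s[43] = 16; s[44] = 12; s[45] = 4; s[46] = 0; s[47] = 16; s[48] = 4; s[49] = 16; s[50] = 20; s[51] = 20.
Since (s[50], s[51]) = (s[2], s[3]) = (20, 20) (two consecutive terms determine the rest), the sequence is eventually periodic: after a pre-period of length 2 it cycles with period 48.
For n ≥ 2, s[n] depends only on (n - 2) mod 48. (15078 - 2) mod 48 = 4, so s[15078] = s[6] = 0.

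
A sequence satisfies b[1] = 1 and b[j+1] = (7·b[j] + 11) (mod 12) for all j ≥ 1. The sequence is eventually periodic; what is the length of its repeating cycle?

Listing terms: b[1] = 1, b[2] = 6, b[3] = 5, b[4] = 10, b[5] = 9, b[6] = 2, b[7] = 1.
The sequence repeats with period 6.

6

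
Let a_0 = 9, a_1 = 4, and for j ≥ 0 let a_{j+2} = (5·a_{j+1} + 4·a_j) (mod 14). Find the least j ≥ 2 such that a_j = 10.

4

Listing terms: a_0 = 9, a_1 = 4, a_2 = 0, a_3 = 2, a_4 = 10, a_5 = 2, a_6 = 8, a_7 = 6, a_8 = 6, a_9 = 12, a_{10} = 0, a_{11} = 6, a_{12} = 2, a_{13} = 6, a_{14} = 10, a_{15} = 4, a_{16} = 4, a_{17} = 8, a_{18} = 0, a_{19} = 4, a_{20} = 6, a_{21} = 4, a_{22} = 2, a_{23} = 12, a_{24} = 12, a_{25} = 10, a_{26} = 0, a_{27} = 12, a_{28} = 4, a_{29} = 12, a_{30} = 6, a_{31} = 8, a_{32} = 8, a_{33} = 2, a_{34} = 0, a_{35} = 8, a_{36} = 12, a_{37} = 8, a_{38} = 4, a_{39} = 10, a_{40} = 10, a_{41} = 6, a_{42} = 0, a_{43} = 10, a_{44} = 8, a_{45} = 10, a_{46} = 12, a_{47} = 2, a_{48} = 2, a_{49} = 4, a_{50} = 0.
Since (a_{49}, a_{50}) = (a_1, a_2) = (4, 0) (two consecutive terms determine the rest), the sequence is eventually periodic: after a pre-period of length 1 it cycles with period 48.
The value 10 first appears (with j ≥ 2) at a_4.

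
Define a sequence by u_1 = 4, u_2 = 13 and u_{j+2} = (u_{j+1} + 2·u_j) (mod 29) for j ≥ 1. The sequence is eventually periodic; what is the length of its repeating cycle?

Computing terms: u_1 = 4, u_2 = 13, u_3 = 21, u_4 = 18, u_5 = 2, u_6 = 9, u_7 = 13, u_8 = 2, u_9 = 28, u_{10} = 3, u_{11} = 1, u_{12} = 7, u_{13} = 9, u_{14} = 23, u_{15} = 12, u_{16} = 0, u_{17} = 24, u_{18} = 24, u_{19} = 14, u_{20} = 4, u_{21} = 3, u_{22} = 11, u_{23} = 17, u_{24} = 10, u_{25} = 15, u_{26} = 6, u_{27} = 7, u_{28} = 19, u_{29} = 4, u_{30} = 13.
The sequence repeats with period 28.

28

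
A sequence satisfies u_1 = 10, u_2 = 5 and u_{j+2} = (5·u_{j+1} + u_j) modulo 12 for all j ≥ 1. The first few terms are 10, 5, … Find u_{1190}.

We have u_1 = 10, u_2 = 5, u_3 = 11, u_4 = 0, u_5 = 11, u_6 = 7, u_7 = 10, u_8 = 9, u_9 = 7, u_{10} = 8, u_{11} = 11, u_{12} = 3, u_{13} = 2, u_{14} = 1, u_{15} = 7, u_{16} = 0, u_{17} = 7, u_{18} = 11, u_{19} = 2, u_{20} = 9, u_{21} = 11, u_{22} = 4, u_{23} = 7, u_{24} = 3, u_{25} = 10, u_{26} = 5.
The sequence repeats with period 24.
(1190 - 1) mod 24 = 13, so u_{1190} = u_{14} = 1.

1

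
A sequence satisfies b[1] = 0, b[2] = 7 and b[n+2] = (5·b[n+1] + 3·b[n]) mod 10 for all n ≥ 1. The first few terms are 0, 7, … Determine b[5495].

5

We have b[1] = 0; b[2] = 7; b[3] = 5; b[4] = 6; b[5] = 5; b[6] = 3; b[7] = 0; b[8] = 9; b[9] = 5; b[10] = 2; b[11] = 5; b[12] = 1; b[13] = 0; b[14] = 3; b[15] = 5; b[16] = 4; b[17] = 5; b[18] = 7; b[19] = 0; b[20] = 1; b[21] = 5; b[22] = 8; b[23] = 5; b[24] = 9; b[25] = 0; b[26] = 7.
Since (b[25], b[26]) = (b[1], b[2]) = (0, 7) (two consecutive terms determine the rest), the sequence is periodic with period 24.
(5495 - 1) mod 24 = 22, so b[5495] = b[23] = 5.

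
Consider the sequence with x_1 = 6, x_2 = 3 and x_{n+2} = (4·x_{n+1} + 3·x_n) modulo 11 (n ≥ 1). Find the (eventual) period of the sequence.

40

Listing terms: x_1 = 6,  x_2 = 3,  x_3 = 8,  x_4 = 8,  x_5 = 1,  x_6 = 6,  x_7 = 5,  x_8 = 5,  x_9 = 2,  x_{10} = 1,  x_{11} = 10,  x_{12} = 10,  x_{13} = 4,  x_{14} = 2,  x_{15} = 9,  x_{16} = 9,  x_{17} = 8,  x_{18} = 4,  x_{19} = 7,  x_{20} = 7,  x_{21} = 5,  x_{22} = 8,  x_{23} = 3,  x_{24} = 3,  x_{25} = 10,  x_{26} = 5,  x_{27} = 6,  x_{28} = 6,  x_{29} = 9,  x_{30} = 10,  x_{31} = 1,  x_{32} = 1,  x_{33} = 7,  x_{34} = 9,  x_{35} = 2,  x_{36} = 2,  x_{37} = 3,  x_{38} = 7,  x_{39} = 4,  x_{40} = 4,  x_{41} = 6,  x_{42} = 3.
The sequence repeats with period 40.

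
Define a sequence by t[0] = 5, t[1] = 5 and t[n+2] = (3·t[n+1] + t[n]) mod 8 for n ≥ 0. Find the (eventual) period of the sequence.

12

t[0] = 5, t[1] = 5, t[2] = 4, t[3] = 1, t[4] = 7, t[5] = 6, t[6] = 1, t[7] = 1, t[8] = 4, t[9] = 5, t[10] = 3, t[11] = 6, t[12] = 5, t[13] = 5.
The sequence repeats with period 12.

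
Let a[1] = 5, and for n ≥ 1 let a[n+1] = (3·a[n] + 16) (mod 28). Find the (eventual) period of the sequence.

6

Listing terms: a[1] = 5,  a[2] = 3,  a[3] = 25,  a[4] = 7,  a[5] = 9,  a[6] = 15,  a[7] = 5.
The sequence repeats with period 6.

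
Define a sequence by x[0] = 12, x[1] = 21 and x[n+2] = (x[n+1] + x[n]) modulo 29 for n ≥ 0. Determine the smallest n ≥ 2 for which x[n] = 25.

We have x[0] = 12,  x[1] = 21,  x[2] = 4,  x[3] = 25,  x[4] = 0,  x[5] = 25,  x[6] = 25,  x[7] = 21,  x[8] = 17,  x[9] = 9,  x[10] = 26,  x[11] = 6,  x[12] = 3,  x[13] = 9,  x[14] = 12,  x[15] = 21.
The sequence repeats with period 14.
The value 25 first appears (with n ≥ 2) at x[3].

3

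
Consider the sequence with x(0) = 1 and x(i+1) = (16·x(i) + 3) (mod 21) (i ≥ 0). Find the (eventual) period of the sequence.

3

x(0) = 1,  x(1) = 19,  x(2) = 13,  x(3) = 1.
Since x(3) = x(0) = 1, the sequence is periodic with period 3.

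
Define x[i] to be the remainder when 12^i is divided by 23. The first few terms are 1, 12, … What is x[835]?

Computing terms: x[0] = 1; x[1] = 12; x[2] = 6; x[3] = 3; x[4] = 13; x[5] = 18; x[6] = 9; x[7] = 16; x[8] = 8; x[9] = 4; x[10] = 2; x[11] = 1.
Since x[11] = x[0] = 1, the sequence is periodic with period 11.
So x[835] = x[0 + ((835-0) mod 11)] = x[10] = 2.

2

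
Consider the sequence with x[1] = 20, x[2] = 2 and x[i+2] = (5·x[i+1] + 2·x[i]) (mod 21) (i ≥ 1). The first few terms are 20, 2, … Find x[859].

x[1] = 20,  x[2] = 2,  x[3] = 8,  x[4] = 2,  x[5] = 5,  x[6] = 8,  x[7] = 8,  x[8] = 14,  x[9] = 2,  x[10] = 17,  x[11] = 5,  x[12] = 17,  x[13] = 11,  x[14] = 5,  x[15] = 5,  x[16] = 14,  x[17] = 17,  x[18] = 8,  x[19] = 11,  x[20] = 8,  x[21] = 20,  x[22] = 11,  x[23] = 11,  x[24] = 14,  x[25] = 8,  x[26] = 5,  x[27] = 20,  x[28] = 5,  x[29] = 2,  x[30] = 20,  x[31] = 20,  x[32] = 14,  x[33] = 5,  x[34] = 11,  x[35] = 2,  x[36] = 11,  x[37] = 17,  x[38] = 2,  x[39] = 2,  x[40] = 14,  x[41] = 11,  x[42] = 20,  x[43] = 17,  x[44] = 20,  x[45] = 8,  x[46] = 17,  x[47] = 17,  x[48] = 14,  x[49] = 20,  x[50] = 2.
The sequence repeats with period 48.
(859 - 1) mod 48 = 42, so x[859] = x[43] = 17.

17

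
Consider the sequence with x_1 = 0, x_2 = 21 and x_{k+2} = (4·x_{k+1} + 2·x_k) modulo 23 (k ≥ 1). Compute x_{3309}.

1

x_1 = 0,  x_2 = 21,  x_3 = 15,  x_4 = 10,  x_5 = 1,  x_6 = 1,  x_7 = 6,  x_8 = 3,  x_9 = 1,  x_{10} = 10,  x_{11} = 19,  x_{12} = 4,  x_{13} = 8,  x_{14} = 17,  x_{15} = 15,  x_{16} = 2,  x_{17} = 15,  x_{18} = 18,  x_{19} = 10,  x_{20} = 7,  x_{21} = 2,  x_{22} = 22,  x_{23} = 0,  x_{24} = 21.
Since (x_{23}, x_{24}) = (x_1, x_2) = (0, 21) (two consecutive terms determine the rest), the sequence is periodic with period 22.
So x_{3309} = x_{1 + ((3309-1) mod 22)} = x_9 = 1.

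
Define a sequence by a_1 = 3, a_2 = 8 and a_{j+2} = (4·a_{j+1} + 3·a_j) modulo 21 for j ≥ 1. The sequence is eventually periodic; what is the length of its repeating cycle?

21

Listing terms: a_1 = 3, a_2 = 8, a_3 = 20, a_4 = 20, a_5 = 14, a_6 = 11, a_7 = 2, a_8 = 20, a_9 = 2, a_{10} = 5, a_{11} = 5, a_{12} = 14, a_{13} = 8, a_{14} = 11, a_{15} = 5, a_{16} = 11, a_{17} = 17, a_{18} = 17, a_{19} = 14, a_{20} = 2, a_{21} = 8, a_{22} = 17, a_{23} = 8, a_{24} = 20.
Since (a_{23}, a_{24}) = (a_2, a_3) = (8, 20) (two consecutive terms determine the rest), the sequence is eventually periodic: after a pre-period of length 1 it cycles with period 21.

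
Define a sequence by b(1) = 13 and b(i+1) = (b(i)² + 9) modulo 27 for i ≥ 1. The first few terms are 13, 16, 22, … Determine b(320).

Listing terms: b(1) = 13; b(2) = 16; b(3) = 22; b(4) = 7; b(5) = 4; b(6) = 25; b(7) = 13.
The sequence repeats with period 6.
So b(320) = b(1 + ((320-1) mod 6)) = b(2) = 16.

16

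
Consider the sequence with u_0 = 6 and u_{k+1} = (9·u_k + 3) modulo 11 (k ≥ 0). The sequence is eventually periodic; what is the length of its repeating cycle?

5

Computing terms: u_0 = 6, u_1 = 2, u_2 = 10, u_3 = 5, u_4 = 4, u_5 = 6.
The sequence repeats with period 5.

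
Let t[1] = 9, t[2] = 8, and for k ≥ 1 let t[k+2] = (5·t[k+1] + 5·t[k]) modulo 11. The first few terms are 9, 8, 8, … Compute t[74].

Computing terms: t[1] = 9,  t[2] = 8,  t[3] = 8,  t[4] = 3,  t[5] = 0,  t[6] = 4,  t[7] = 9,  t[8] = 10,  t[9] = 7,  t[10] = 8,  t[11] = 9,  t[12] = 8.
Since (t[11], t[12]) = (t[1], t[2]) = (9, 8) (two consecutive terms determine the rest), the sequence is periodic with period 10.
(74 - 1) mod 10 = 3, so t[74] = t[4] = 3.

3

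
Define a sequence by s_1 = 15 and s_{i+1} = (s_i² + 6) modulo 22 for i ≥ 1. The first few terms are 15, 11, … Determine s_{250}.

21

We have s_1 = 15; s_2 = 11; s_3 = 17; s_4 = 9; s_5 = 21; s_6 = 7; s_7 = 11.
Since s_7 = s_2 = 11, the sequence is eventually periodic: after a pre-period of length 1 it cycles with period 5.
For i ≥ 2, s_i depends only on (i - 2) mod 5. (250 - 2) mod 5 = 3, so s_{250} = s_5 = 21.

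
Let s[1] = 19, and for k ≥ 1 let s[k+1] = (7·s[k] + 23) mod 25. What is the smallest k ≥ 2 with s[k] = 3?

Listing terms: s[1] = 19,  s[2] = 6,  s[3] = 15,  s[4] = 3,  s[5] = 19.
Since s[5] = s[1] = 19, the sequence is periodic with period 4.
The value 3 first appears (with k ≥ 2) at s[4].

4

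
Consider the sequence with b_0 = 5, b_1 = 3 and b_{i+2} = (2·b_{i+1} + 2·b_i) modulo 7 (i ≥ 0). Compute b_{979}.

b_0 = 5, b_1 = 3, b_2 = 2, b_3 = 3, b_4 = 3, b_5 = 5, b_6 = 2, b_7 = 0, b_8 = 4, b_9 = 1, b_{10} = 3, b_{11} = 1, b_{12} = 1, b_{13} = 4, b_{14} = 3, b_{15} = 0, b_{16} = 6, b_{17} = 5, b_{18} = 1, b_{19} = 5, b_{20} = 5, b_{21} = 6, b_{22} = 1, b_{23} = 0, b_{24} = 2, b_{25} = 4, b_{26} = 5, b_{27} = 4, b_{28} = 4, b_{29} = 2, b_{30} = 5, b_{31} = 0, b_{32} = 3, b_{33} = 6, b_{34} = 4, b_{35} = 6, b_{36} = 6, b_{37} = 3, b_{38} = 4, b_{39} = 0, b_{40} = 1, b_{41} = 2, b_{42} = 6, b_{43} = 2, b_{44} = 2, b_{45} = 1, b_{46} = 6, b_{47} = 0, b_{48} = 5, b_{49} = 3.
The sequence repeats with period 48.
So b_{979} = b_{0 + ((979-0) mod 48)} = b_{19} = 5.

5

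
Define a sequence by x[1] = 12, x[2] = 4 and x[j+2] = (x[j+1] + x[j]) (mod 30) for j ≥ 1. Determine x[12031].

x[1] = 12,  x[2] = 4,  x[3] = 16,  x[4] = 20,  x[5] = 6,  x[6] = 26,  x[7] = 2,  x[8] = 28,  x[9] = 0,  x[10] = 28,  x[11] = 28,  x[12] = 26,  x[13] = 24,  x[14] = 20,  x[15] = 14,  x[16] = 4,  x[17] = 18,  x[18] = 22,  x[19] = 10,  x[20] = 2,  x[21] = 12,  x[22] = 14,  x[23] = 26,  x[24] = 10,  x[25] = 6,  x[26] = 16,  x[27] = 22,  x[28] = 8,  x[29] = 0,  x[30] = 8,  x[31] = 8,  x[32] = 16,  x[33] = 24,  x[34] = 10,  x[35] = 4,  x[36] = 14,  x[37] = 18,  x[38] = 2,  x[39] = 20,  x[40] = 22,  x[41] = 12,  x[42] = 4.
Since (x[41], x[42]) = (x[1], x[2]) = (12, 4) (two consecutive terms determine the rest), the sequence is periodic with period 40.
(12031 - 1) mod 40 = 30, so x[12031] = x[31] = 8.

8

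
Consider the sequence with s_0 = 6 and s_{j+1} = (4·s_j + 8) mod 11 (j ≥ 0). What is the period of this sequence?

5

Computing terms: s_0 = 6,  s_1 = 10,  s_2 = 4,  s_3 = 2,  s_4 = 5,  s_5 = 6.
Since s_5 = s_0 = 6, the sequence is periodic with period 5.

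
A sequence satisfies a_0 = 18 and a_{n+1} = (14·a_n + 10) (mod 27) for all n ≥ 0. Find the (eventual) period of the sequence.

Computing terms: a_0 = 18, a_1 = 19, a_2 = 6, a_3 = 13, a_4 = 3, a_5 = 25, a_6 = 9, a_7 = 1, a_8 = 24, a_9 = 22, a_{10} = 21, a_{11} = 7, a_{12} = 0, a_{13} = 10, a_{14} = 15, a_{15} = 4, a_{16} = 12, a_{17} = 16, a_{18} = 18.
Since a_{18} = a_0 = 18, the sequence is periodic with period 18.

18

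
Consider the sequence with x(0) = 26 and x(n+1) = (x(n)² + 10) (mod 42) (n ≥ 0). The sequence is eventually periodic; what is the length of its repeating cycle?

Computing terms: x(0) = 26; x(1) = 14; x(2) = 38; x(3) = 26.
The sequence repeats with period 3.

3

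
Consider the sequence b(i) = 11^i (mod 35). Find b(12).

Computing terms: b(0) = 1; b(1) = 11; b(2) = 16; b(3) = 1.
Since b(3) = b(0) = 1, the sequence is periodic with period 3.
(12 - 0) mod 3 = 0, so b(12) = b(0) = 1.

1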